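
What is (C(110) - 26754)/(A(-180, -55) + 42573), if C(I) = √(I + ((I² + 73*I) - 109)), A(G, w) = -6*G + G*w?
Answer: -8918/17851 + √20131/53553 ≈ -0.49693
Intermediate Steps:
C(I) = √(-109 + I² + 74*I) (C(I) = √(I + (-109 + I² + 73*I)) = √(-109 + I² + 74*I))
(C(110) - 26754)/(A(-180, -55) + 42573) = (√(-109 + 110² + 74*110) - 26754)/(-180*(-6 - 55) + 42573) = (√(-109 + 12100 + 8140) - 26754)/(-180*(-61) + 42573) = (√20131 - 26754)/(10980 + 42573) = (-26754 + √20131)/53553 = (-26754 + √20131)*(1/53553) = -8918/17851 + √20131/53553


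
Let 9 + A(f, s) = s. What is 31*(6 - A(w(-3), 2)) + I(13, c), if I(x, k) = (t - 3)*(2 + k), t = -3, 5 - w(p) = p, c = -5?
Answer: 421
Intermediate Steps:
w(p) = 5 - p
A(f, s) = -9 + s
I(x, k) = -12 - 6*k (I(x, k) = (-3 - 3)*(2 + k) = -6*(2 + k) = -12 - 6*k)
31*(6 - A(w(-3), 2)) + I(13, c) = 31*(6 - (-9 + 2)) + (-12 - 6*(-5)) = 31*(6 - 1*(-7)) + (-12 + 30) = 31*(6 + 7) + 18 = 31*13 + 18 = 403 + 18 = 421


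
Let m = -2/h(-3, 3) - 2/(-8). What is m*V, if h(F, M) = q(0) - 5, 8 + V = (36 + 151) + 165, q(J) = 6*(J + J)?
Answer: 1118/5 ≈ 223.60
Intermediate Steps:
q(J) = 12*J (q(J) = 6*(2*J) = 12*J)
V = 344 (V = -8 + ((36 + 151) + 165) = -8 + (187 + 165) = -8 + 352 = 344)
h(F, M) = -5 (h(F, M) = 12*0 - 5 = 0 - 5 = -5)
m = 13/20 (m = -2/(-5) - 2/(-8) = -2*(-⅕) - 2*(-⅛) = ⅖ + ¼ = 13/20 ≈ 0.65000)
m*V = (13/20)*344 = 1118/5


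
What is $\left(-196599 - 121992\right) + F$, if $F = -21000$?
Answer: $-339591$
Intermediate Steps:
$\left(-196599 - 121992\right) + F = \left(-196599 - 121992\right) - 21000 = -318591 - 21000 = -339591$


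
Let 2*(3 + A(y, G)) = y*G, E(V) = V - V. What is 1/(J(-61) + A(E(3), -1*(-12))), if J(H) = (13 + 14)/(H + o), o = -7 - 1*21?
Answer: -89/294 ≈ -0.30272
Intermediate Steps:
o = -28 (o = -7 - 21 = -28)
E(V) = 0
J(H) = 27/(-28 + H) (J(H) = (13 + 14)/(H - 28) = 27/(-28 + H))
A(y, G) = -3 + G*y/2 (A(y, G) = -3 + (y*G)/2 = -3 + (G*y)/2 = -3 + G*y/2)
1/(J(-61) + A(E(3), -1*(-12))) = 1/(27/(-28 - 61) + (-3 + (½)*(-1*(-12))*0)) = 1/(27/(-89) + (-3 + (½)*12*0)) = 1/(27*(-1/89) + (-3 + 0)) = 1/(-27/89 - 3) = 1/(-294/89) = -89/294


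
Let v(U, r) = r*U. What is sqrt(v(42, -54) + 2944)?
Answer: 26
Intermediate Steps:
v(U, r) = U*r
sqrt(v(42, -54) + 2944) = sqrt(42*(-54) + 2944) = sqrt(-2268 + 2944) = sqrt(676) = 26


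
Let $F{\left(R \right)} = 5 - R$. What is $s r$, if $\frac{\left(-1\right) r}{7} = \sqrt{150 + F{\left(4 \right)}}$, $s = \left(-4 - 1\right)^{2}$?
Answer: $- 175 \sqrt{151} \approx -2150.4$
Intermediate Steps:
$s = 25$ ($s = \left(-5\right)^{2} = 25$)
$r = - 7 \sqrt{151}$ ($r = - 7 \sqrt{150 + \left(5 - 4\right)} = - 7 \sqrt{150 + 1} = - 7 \sqrt{151} \approx -86.017$)
$s r = 25 \left(- 7 \sqrt{151}\right) = - 175 \sqrt{151}$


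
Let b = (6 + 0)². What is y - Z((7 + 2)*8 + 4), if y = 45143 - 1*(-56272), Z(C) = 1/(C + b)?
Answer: 11358479/112 ≈ 1.0142e+5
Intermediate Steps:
b = 36 (b = 6² = 36)
Z(C) = 1/(36 + C) (Z(C) = 1/(C + 36) = 1/(36 + C))
y = 101415 (y = 45143 + 56272 = 101415)
y - Z((7 + 2)*8 + 4) = 101415 - 1/(36 + ((7 + 2)*8 + 4)) = 101415 - 1/(36 + (9*8 + 4)) = 101415 - 1/(36 + (72 + 4)) = 101415 - 1/(36 + 76) = 101415 - 1/112 = 11358479/112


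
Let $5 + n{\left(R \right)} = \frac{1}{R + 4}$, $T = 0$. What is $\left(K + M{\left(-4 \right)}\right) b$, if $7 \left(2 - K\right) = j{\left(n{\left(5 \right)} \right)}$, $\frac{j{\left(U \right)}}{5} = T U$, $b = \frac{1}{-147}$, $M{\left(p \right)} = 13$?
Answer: $- \frac{5}{49} \approx -0.10204$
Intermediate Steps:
$b = - \frac{1}{147} \approx -0.0068027$
$n{\left(R \right)} = -5 + \frac{1}{4 + R}$ ($n{\left(R \right)} = -5 + \frac{1}{R + 4} = -5 + \frac{1}{4 + R}$)
$j{\left(U \right)} = 0$ ($j{\left(U \right)} = 5 \cdot 0 U = 5 \cdot 0 = 0$)
$K = 2$ ($K = 2 - 0 = 2 + 0 = 2$)
$\left(K + M{\left(-4 \right)}\right) b = \left(2 + 13\right) \left(- \frac{1}{147}\right) = 15 \left(- \frac{1}{147}\right) = - \frac{5}{49}$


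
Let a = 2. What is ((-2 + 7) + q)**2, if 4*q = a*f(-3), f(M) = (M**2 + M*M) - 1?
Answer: 729/4 ≈ 182.25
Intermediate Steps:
f(M) = -1 + 2*M**2 (f(M) = (M**2 + M**2) - 1 = 2*M**2 - 1 = -1 + 2*M**2)
q = 17/2 (q = (2*(-1 + 2*(-3)**2))/4 = (2*(-1 + 2*9))/4 = (2*(-1 + 18))/4 = (2*17)/4 = (1/4)*34 = 17/2 ≈ 8.5000)
((-2 + 7) + q)**2 = ((-2 + 7) + 17/2)**2 = (5 + 17/2)**2 = (27/2)**2 = 729/4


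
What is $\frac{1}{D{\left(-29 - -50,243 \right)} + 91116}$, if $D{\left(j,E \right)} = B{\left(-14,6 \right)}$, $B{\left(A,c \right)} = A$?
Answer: $\frac{1}{91102} \approx 1.0977 \cdot 10^{-5}$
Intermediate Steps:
$D{\left(j,E \right)} = -14$
$\frac{1}{D{\left(-29 - -50,243 \right)} + 91116} = \frac{1}{-14 + 91116} = \frac{1}{91102}$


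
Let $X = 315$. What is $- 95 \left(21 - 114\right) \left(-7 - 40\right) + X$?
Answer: $-414930$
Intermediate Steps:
$- 95 \left(21 - 114\right) \left(-7 - 40\right) + X = - 95 \left(21 - 114\right) \left(-7 - 40\right) + 315 = - 95 \left(\left(-93\right) \left(-47\right)\right) + 315 = \left(-95\right) 4371 + 315 = -415245 + 315 = -414930$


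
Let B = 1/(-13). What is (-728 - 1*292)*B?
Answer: 1020/13 ≈ 78.462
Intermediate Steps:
B = -1/13 ≈ -0.076923
(-728 - 1*292)*B = (-728 - 1*292)*(-1/13) = (-728 - 292)*(-1/13) = -1020*(-1/13) = 1020/13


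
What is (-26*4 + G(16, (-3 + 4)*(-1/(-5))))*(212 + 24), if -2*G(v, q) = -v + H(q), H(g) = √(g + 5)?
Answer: -22656 - 118*√130/5 ≈ -22925.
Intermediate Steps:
H(g) = √(5 + g)
G(v, q) = v/2 - √(5 + q)/2 (G(v, q) = -(-v + √(5 + q))/2 = -(√(5 + q) - v)/2 = v/2 - √(5 + q)/2)
(-26*4 + G(16, (-3 + 4)*(-1/(-5))))*(212 + 24) = (-26*4 + ((½)*16 - √(5 + (-3 + 4)*(-1/(-5)))/2))*(212 + 24) = (-104 + (8 - √(5 + 1*(-1*(-⅕)))/2))*236 = (-104 + (8 - √(5 + 1*(⅕))/2))*236 = (-104 + (8 - √(5 + ⅕)/2))*236 = (-104 + (8 - √130/10))*236 = (-96 - √130/10)*236 = -22656 - 118*√130/5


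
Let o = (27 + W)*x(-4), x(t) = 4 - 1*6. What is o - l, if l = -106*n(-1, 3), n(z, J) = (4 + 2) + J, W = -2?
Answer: 904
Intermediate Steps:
x(t) = -2 (x(t) = 4 - 6 = -2)
n(z, J) = 6 + J
o = -50 (o = (27 - 2)*(-2) = 25*(-2) = -50)
l = -954 (l = -106*(6 + 3) = -106*9 = -954)
o - l = -50 - 1*(-954) = -50 + 954 = 904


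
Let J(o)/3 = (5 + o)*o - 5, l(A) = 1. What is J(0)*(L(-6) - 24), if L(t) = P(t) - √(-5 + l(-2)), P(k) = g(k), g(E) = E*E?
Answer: -180 + 30*I ≈ -180.0 + 30.0*I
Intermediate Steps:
g(E) = E²
P(k) = k²
J(o) = -15 + 3*o*(5 + o) (J(o) = 3*((5 + o)*o - 5) = 3*(o*(5 + o) - 5) = 3*(-5 + o*(5 + o)) = -15 + 3*o*(5 + o))
L(t) = t² - 2*I (L(t) = t² - √(-5 + 1) = t² - √(-4) = t² - 2*I)
J(0)*(L(-6) - 24) = (-15 + 3*0² + 15*0)*(((-6)² - 2*I) - 24) = (-15 + 3*0 + 0)*((36 - 2*I) - 24) = (-15 + 0 + 0)*(12 - 2*I) = -15*(12 - 2*I) = -180 + 30*I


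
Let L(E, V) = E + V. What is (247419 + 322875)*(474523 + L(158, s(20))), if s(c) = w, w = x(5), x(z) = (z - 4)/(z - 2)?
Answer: 270707916312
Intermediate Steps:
x(z) = (-4 + z)/(-2 + z)
w = 1/3 (w = (-4 + 5)/(-2 + 5) = 1/3 ≈ 0.33333)
s(c) = 1/3
(247419 + 322875)*(474523 + L(158, s(20))) = (247419 + 322875)*(474523 + (158 + 1/3)) = 570294*(474523 + 475/3) = 570294*(1424044/3) = 270707916312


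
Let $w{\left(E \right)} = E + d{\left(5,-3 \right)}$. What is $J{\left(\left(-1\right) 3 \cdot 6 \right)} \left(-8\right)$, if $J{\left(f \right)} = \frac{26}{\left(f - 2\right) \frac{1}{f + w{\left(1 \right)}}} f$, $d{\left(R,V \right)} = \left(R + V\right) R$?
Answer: $\frac{6552}{5} \approx 1310.4$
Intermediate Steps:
$d{\left(R,V \right)} = R \left(R + V\right)$
$w{\left(E \right)} = 10 + E$ ($w{\left(E \right)} = E + 5 \left(5 - 3\right) = E + 5 \cdot 2 = E + 10 = 10 + E$)
$J{\left(f \right)} = \frac{26 f \left(11 + f\right)}{-2 + f}$ ($J{\left(f \right)} = \frac{26}{\left(f - 2\right) \frac{1}{f + \left(10 + 1\right)}} f = \frac{26}{\left(-2 + f\right) \frac{1}{f + 11}} f = \frac{26}{\left(-2 + f\right) \frac{1}{11 + f}} f = \frac{26}{\frac{1}{11 + f} \left(-2 + f\right)} f = 26 \frac{11 + f}{-2 + f} f = \frac{26 \left(11 + f\right)}{-2 + f} f = \frac{26 f \left(11 + f\right)}{-2 + f}$)
$J{\left(\left(-1\right) 3 \cdot 6 \right)} \left(-8\right) = \frac{26 \left(-1\right) 3 \cdot 6 \left(11 + \left(-1\right) 3 \cdot 6\right)}{-2 + \left(-1\right) 3 \cdot 6} \left(-8\right) = \frac{26 \left(\left(-3\right) 6\right) \left(11 - 18\right)}{-2 - 18} \left(-8\right) = 26 \left(-18\right) \frac{1}{-2 - 18} \left(11 - 18\right) \left(-8\right) = 26 \left(-18\right) \frac{1}{-20} \left(-7\right) \left(-8\right) = 26 \left(-18\right) \left(- \frac{1}{20}\right) \left(-7\right) \left(-8\right) = \left(- \frac{819}{5}\right) \left(-8\right) = \frac{6552}{5}$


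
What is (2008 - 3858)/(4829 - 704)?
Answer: -74/165 ≈ -0.44848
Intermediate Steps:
(2008 - 3858)/(4829 - 704) = -1850/4125 = -1850*1/4125 = -74/165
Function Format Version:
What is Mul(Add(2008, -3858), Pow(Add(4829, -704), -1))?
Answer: Rational(-74, 165) ≈ -0.44848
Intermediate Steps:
Mul(Add(2008, -3858), Pow(Add(4829, -704), -1)) = Mul(-1850, Pow(4125, -1)) = Mul(-1850, Rational(1, 4125)) = Rational(-74, 165)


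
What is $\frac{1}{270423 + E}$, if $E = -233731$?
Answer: $\frac{1}{36692} \approx 2.7254 \cdot 10^{-5}$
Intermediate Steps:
$\frac{1}{270423 + E} = \frac{1}{270423 - 233731} = \frac{1}{36692}$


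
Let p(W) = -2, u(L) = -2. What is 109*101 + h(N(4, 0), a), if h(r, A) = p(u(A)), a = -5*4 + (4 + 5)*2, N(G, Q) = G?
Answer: 11007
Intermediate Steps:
a = -2 (a = -20 + 9*2 = -20 + 18 = -2)
h(r, A) = -2
109*101 + h(N(4, 0), a) = 109*101 - 2 = 11009 - 2 = 11007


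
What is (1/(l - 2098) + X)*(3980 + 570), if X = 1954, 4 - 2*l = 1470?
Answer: 25169567150/2831 ≈ 8.8907e+6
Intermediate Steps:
l = -733 (l = 2 - ½*1470 = 2 - 735 = -733)
(1/(l - 2098) + X)*(3980 + 570) = (1/(-733 - 2098) + 1954)*(3980 + 570) = (1/(-2831) + 1954)*4550 = (-1/2831 + 1954)*4550 = (5531773/2831)*4550 = 25169567150/2831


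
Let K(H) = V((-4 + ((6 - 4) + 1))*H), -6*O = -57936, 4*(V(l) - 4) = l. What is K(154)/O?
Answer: -69/19312 ≈ -0.0035729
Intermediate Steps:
V(l) = 4 + l/4
O = 9656 (O = -⅙*(-57936) = 9656)
K(H) = 4 - H/4 (K(H) = 4 + ((-4 + ((6 - 4) + 1))*H)/4 = 4 + ((-4 + (2 + 1))*H)/4 = 4 + ((-4 + 3)*H)/4 = 4 + (-H)/4 = 4 - H/4)
K(154)/O = (4 - ¼*154)/9656 = (4 - 77/2)*(1/9656) = -69/2*1/9656 = -69/19312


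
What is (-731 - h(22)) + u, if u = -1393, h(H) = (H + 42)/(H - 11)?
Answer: -23428/11 ≈ -2129.8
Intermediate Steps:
h(H) = (42 + H)/(-11 + H)
(-731 - h(22)) + u = (-731 - (42 + 22)/(-11 + 22)) - 1393 = (-731 - 64/11) - 1393 = -8105/11 - 1393 = -23428/11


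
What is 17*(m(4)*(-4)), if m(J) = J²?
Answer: -1088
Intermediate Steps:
17*(m(4)*(-4)) = 17*(4²*(-4)) = 17*(16*(-4)) = 17*(-64) = -1088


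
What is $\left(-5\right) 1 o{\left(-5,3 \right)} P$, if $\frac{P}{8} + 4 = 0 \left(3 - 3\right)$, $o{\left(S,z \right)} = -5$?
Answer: $-800$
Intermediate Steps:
$P = -32$ ($P = -32 + 8 \cdot 0 \left(3 - 3\right) = -32 + 8 \cdot 0 \cdot 0 = -32 + 8 \cdot 0 = -32 + 0 = -32$)
$\left(-5\right) 1 o{\left(-5,3 \right)} P = \left(-5\right) 1 \left(-5\right) \left(-32\right) = \left(-5\right) \left(-5\right) \left(-32\right) = 25 \left(-32\right) = -800$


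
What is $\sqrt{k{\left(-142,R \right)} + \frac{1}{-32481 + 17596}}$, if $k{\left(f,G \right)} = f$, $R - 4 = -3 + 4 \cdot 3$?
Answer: $\frac{i \sqrt{31461992835}}{14885} \approx 11.916 i$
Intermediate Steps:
$R = 13$ ($R = 4 + \left(-3 + 4 \cdot 3\right) = 4 + \left(-3 + 12\right) = 4 + 9 = 13$)
$\sqrt{k{\left(-142,R \right)} + \frac{1}{-32481 + 17596}} = \sqrt{-142 + \frac{1}{-32481 + 17596}} = \sqrt{-142 + \frac{1}{-14885}} = \sqrt{-142 - \frac{1}{14885}} = \sqrt{- \frac{2113671}{14885}} = \frac{i \sqrt{31461992835}}{14885}$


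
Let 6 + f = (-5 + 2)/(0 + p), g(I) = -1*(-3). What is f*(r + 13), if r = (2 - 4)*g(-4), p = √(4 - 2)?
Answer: -42 - 21*√2/2 ≈ -56.849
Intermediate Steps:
g(I) = 3
p = √2 ≈ 1.4142
f = -6 - 3*√2/2 (f = -6 + (-5 + 2)/(0 + √2) = -6 - 3*√2/2 ≈ -8.1213)
r = -6 (r = (2 - 4)*3 = -2*3 = -6)
f*(r + 13) = (-6 - 3*√2/2)*(-6 + 13) = (-6 - 3*√2/2)*7 = -42 - 21*√2/2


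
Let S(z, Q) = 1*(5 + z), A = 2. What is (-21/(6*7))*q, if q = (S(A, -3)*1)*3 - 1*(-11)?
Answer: -16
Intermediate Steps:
S(z, Q) = 5 + z
q = 32 (q = ((5 + 2)*1)*3 - 1*(-11) = (7*1)*3 + 11 = 7*3 + 11 = 21 + 11 = 32)
(-21/(6*7))*q = (-21/(6*7))*32 = (-21/42)*32 = ((1/42)*(-21))*32 = -½*32 = -16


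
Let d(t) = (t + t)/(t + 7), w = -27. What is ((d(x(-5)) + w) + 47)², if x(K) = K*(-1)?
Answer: 15625/36 ≈ 434.03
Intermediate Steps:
x(K) = -K
d(t) = 2*t/(7 + t) (d(t) = (2*t)/(7 + t) = 2*t/(7 + t))
((d(x(-5)) + w) + 47)² = ((2*(-1*(-5))/(7 - 1*(-5)) - 27) + 47)² = ((2*5/(7 + 5) - 27) + 47)² = ((2*5/12 - 27) + 47)² = ((2*5*(1/12) - 27) + 47)² = ((⅚ - 27) + 47)² = (-157/6 + 47)² = (125/6)² = 15625/36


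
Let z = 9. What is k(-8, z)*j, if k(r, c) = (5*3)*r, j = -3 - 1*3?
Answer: 720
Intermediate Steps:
j = -6 (j = -3 - 3 = -6)
k(r, c) = 15*r
k(-8, z)*j = (15*(-8))*(-6) = -120*(-6) = 720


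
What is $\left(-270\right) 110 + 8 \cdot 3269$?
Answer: $-3548$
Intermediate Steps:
$\left(-270\right) 110 + 8 \cdot 3269 = -29700 + 26152 = -3548$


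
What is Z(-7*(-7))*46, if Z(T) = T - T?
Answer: 0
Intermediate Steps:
Z(T) = 0
Z(-7*(-7))*46 = 0*46 = 0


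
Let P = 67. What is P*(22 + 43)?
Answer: 4355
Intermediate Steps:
P*(22 + 43) = 67*(22 + 43) = 67*65 = 4355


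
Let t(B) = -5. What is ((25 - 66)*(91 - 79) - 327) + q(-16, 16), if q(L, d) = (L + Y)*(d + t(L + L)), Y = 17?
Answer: -808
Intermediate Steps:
q(L, d) = (-5 + d)*(17 + L) (q(L, d) = (L + 17)*(d - 5) = (17 + L)*(-5 + d) = (-5 + d)*(17 + L))
((25 - 66)*(91 - 79) - 327) + q(-16, 16) = ((25 - 66)*(91 - 79) - 327) + (-85 - 5*(-16) + 17*16 - 16*16) = (-41*12 - 327) + (-85 + 80 + 272 - 256) = (-492 - 327) + 11 = -819 + 11 = -808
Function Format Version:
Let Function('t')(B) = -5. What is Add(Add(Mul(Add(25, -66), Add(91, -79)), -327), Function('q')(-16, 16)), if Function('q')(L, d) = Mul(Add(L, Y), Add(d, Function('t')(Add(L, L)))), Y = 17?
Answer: -808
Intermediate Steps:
Function('q')(L, d) = Mul(Add(-5, d), Add(17, L)) (Function('q')(L, d) = Mul(Add(L, 17), Add(d, -5)) = Mul(Add(17, L), Add(-5, d)) = Mul(Add(-5, d), Add(17, L)))
Add(Add(Mul(Add(25, -66), Add(91, -79)), -327), Function('q')(-16, 16)) = Add(Add(Mul(Add(25, -66), Add(91, -79)), -327), Add(-85, Mul(-5, -16), Mul(17, 16), Mul(-16, 16))) = Add(Add(Mul(-41, 12), -327), Add(-85, 80, 272, -256)) = Add(Add(-492, -327), 11) = Add(-819, 11) = -808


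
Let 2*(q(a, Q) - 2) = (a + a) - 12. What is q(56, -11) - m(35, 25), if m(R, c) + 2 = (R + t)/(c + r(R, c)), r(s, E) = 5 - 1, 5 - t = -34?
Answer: 1492/29 ≈ 51.448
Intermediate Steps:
t = 39 (t = 5 - 1*(-34) = 5 + 34 = 39)
r(s, E) = 4
q(a, Q) = -4 + a (q(a, Q) = 2 + ((a + a) - 12)/2 = 2 + (2*a - 12)/2 = 2 + (-12 + 2*a)/2 = 2 + (-6 + a) = -4 + a)
m(R, c) = -2 + (39 + R)/(4 + c) (m(R, c) = -2 + (R + 39)/(c + 4) = -2 + (39 + R)/(4 + c))
q(56, -11) - m(35, 25) = (-4 + 56) - (31 + 35 - 2*25)/(4 + 25) = 52 - (31 + 35 - 50)/29 = 52 - 16/29 = 1492/29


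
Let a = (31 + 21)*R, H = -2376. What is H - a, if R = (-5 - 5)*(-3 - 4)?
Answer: -6016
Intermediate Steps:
R = 70 (R = -10*(-7) = 70)
a = 3640 (a = (31 + 21)*70 = 52*70 = 3640)
H - a = -2376 - 1*3640 = -2376 - 3640 = -6016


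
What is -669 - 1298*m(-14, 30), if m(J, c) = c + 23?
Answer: -69463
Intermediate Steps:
m(J, c) = 23 + c
-669 - 1298*m(-14, 30) = -669 - 1298*(23 + 30) = -669 - 1298*53 = -669 - 68794 = -69463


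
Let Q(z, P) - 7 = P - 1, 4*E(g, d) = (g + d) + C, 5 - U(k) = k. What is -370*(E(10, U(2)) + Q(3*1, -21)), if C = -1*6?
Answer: 9805/2 ≈ 4902.5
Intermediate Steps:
U(k) = 5 - k
C = -6
E(g, d) = -3/2 + d/4 + g/4 (E(g, d) = ((g + d) - 6)/4 = ((d + g) - 6)/4 = (-6 + d + g)/4 = -3/2 + d/4 + g/4)
Q(z, P) = 6 + P (Q(z, P) = 7 + (P - 1) = 7 + (-1 + P) = 6 + P)
-370*(E(10, U(2)) + Q(3*1, -21)) = -370*((-3/2 + (5 - 1*2)/4 + (¼)*10) + (6 - 21)) = -370*((-3/2 + (5 - 2)/4 + 5/2) - 15) = -370*((-3/2 + (¼)*3 + 5/2) - 15) = -370*((-3/2 + ¾ + 5/2) - 15) = -370*(7/4 - 15) = -370*(-53/4) = 9805/2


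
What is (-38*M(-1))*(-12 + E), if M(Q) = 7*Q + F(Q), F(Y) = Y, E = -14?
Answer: -7904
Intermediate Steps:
M(Q) = 8*Q (M(Q) = 7*Q + Q = 8*Q)
(-38*M(-1))*(-12 + E) = (-304*(-1))*(-12 - 14) = -38*(-8)*(-26) = 304*(-26) = -7904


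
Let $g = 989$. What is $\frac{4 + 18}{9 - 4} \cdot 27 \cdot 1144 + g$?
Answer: $\frac{684481}{5} \approx 1.369 \cdot 10^{5}$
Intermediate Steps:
$\frac{4 + 18}{9 - 4} \cdot 27 \cdot 1144 + g = \frac{4 + 18}{9 - 4} \cdot 27 \cdot 1144 + 989 = \frac{22}{5} \cdot 27 \cdot 1144 + 989 = \frac{594}{5} \cdot 1144 + 989 = \frac{679536}{5} + 989 = \frac{684481}{5}$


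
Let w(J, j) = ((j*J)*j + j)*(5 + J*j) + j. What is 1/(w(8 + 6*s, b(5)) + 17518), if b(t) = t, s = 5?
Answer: 1/203748 ≈ 4.9080e-6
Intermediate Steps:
w(J, j) = j + (5 + J*j)*(j + J*j²) (w(J, j) = ((J*j)*j + j)*(5 + J*j) + j = (J*j² + j)*(5 + J*j) + j = (j + J*j²)*(5 + J*j) + j = (5 + J*j)*(j + J*j²) + j = j + (5 + J*j)*(j + J*j²))
1/(w(8 + 6*s, b(5)) + 17518) = 1/(5*(6 + (8 + 6*5)²*5² + 6*(8 + 6*5)*5) + 17518) = 1/(5*(6 + (8 + 30)²*25 + 6*(8 + 30)*5) + 17518) = 1/(5*(6 + 38²*25 + 6*38*5) + 17518) = 1/(5*(6 + 1444*25 + 1140) + 17518) = 1/(5*(6 + 36100 + 1140) + 17518) = 1/(5*37246 + 17518) = 1/(186230 + 17518) = 1/203748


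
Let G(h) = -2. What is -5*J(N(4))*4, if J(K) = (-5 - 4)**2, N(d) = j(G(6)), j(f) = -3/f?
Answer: -1620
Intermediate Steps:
N(d) = 3/2 (N(d) = -3/(-2) = -3*(-1/2) = 3/2)
J(K) = 81 (J(K) = (-9)**2 = 81)
-5*J(N(4))*4 = -5*81*4 = -405*4 = -1620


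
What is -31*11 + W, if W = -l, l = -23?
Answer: -318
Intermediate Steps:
W = 23 (W = -1*(-23) = 23)
-31*11 + W = -31*11 + 23 = -341 + 23 = -318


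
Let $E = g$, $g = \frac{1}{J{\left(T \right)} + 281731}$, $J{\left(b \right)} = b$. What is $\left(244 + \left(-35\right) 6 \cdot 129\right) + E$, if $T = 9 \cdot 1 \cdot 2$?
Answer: $- \frac{7563833653}{281749} \approx -26846.0$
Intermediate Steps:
$T = 18$ ($T = 9 \cdot 2 = 18$)
$g = \frac{1}{281749}$ ($g = \frac{1}{18 + 281731} = \frac{1}{281749} \approx 3.5493 \cdot 10^{-6}$)
$E = \frac{1}{281749} \approx 3.5493 \cdot 10^{-6}$
$\left(244 + \left(-35\right) 6 \cdot 129\right) + E = \left(244 + \left(-35\right) 6 \cdot 129\right) + \frac{1}{281749} = \left(244 - 27090\right) + \frac{1}{281749} = -26846 + \frac{1}{281749} = - \frac{7563833653}{281749}$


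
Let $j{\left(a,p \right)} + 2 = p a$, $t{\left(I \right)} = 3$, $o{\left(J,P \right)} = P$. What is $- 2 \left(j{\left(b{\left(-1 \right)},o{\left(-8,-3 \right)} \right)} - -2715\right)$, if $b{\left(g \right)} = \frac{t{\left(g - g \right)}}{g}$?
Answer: $-5444$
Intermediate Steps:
$b{\left(g \right)} = \frac{3}{g}$
$j{\left(a,p \right)} = -2 + a p$ ($j{\left(a,p \right)} = -2 + p a = -2 + a p$)
$- 2 \left(j{\left(b{\left(-1 \right)},o{\left(-8,-3 \right)} \right)} - -2715\right) = - 2 \left(\left(-2 + \frac{3}{-1} \left(-3\right)\right) - -2715\right) = - 2 \left(\left(-2 + 3 \left(-1\right) \left(-3\right)\right) + 2715\right) = - 2 \left(\left(-2 - -9\right) + 2715\right) = - 2 \left(\left(-2 + 9\right) + 2715\right) = - 2 \left(7 + 2715\right) = \left(-2\right) 2722 = -5444$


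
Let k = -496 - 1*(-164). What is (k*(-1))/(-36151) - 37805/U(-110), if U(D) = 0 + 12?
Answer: -1366692539/433812 ≈ -3150.4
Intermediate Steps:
U(D) = 12
k = -332 (k = -496 + 164 = -332)
(k*(-1))/(-36151) - 37805/U(-110) = -332*(-1)/(-36151) - 37805/12 = 332*(-1/36151) - 37805*1/12 = -332/36151 - 37805/12 = -1366692539/433812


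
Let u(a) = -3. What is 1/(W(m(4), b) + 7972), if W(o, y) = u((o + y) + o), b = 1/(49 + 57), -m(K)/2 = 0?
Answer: 1/7969 ≈ 0.00012549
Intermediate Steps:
m(K) = 0 (m(K) = -2*0 = 0)
b = 1/106 ≈ 0.0094340
W(o, y) = -3
1/(W(m(4), b) + 7972) = 1/(-3 + 7972) = 1/7969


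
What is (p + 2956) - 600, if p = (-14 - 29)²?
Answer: 4205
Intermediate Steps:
p = 1849 (p = (-43)² = 1849)
(p + 2956) - 600 = (1849 + 2956) - 600 = 4805 - 600 = 4205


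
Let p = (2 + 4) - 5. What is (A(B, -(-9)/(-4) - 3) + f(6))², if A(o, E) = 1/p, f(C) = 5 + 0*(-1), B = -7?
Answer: 36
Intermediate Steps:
p = 1 (p = 6 - 5 = 1)
f(C) = 5 (f(C) = 5 + 0 = 5)
A(o, E) = 1 (A(o, E) = 1/1 = 1)
(A(B, -(-9)/(-4) - 3) + f(6))² = (1 + 5)² = 6² = 36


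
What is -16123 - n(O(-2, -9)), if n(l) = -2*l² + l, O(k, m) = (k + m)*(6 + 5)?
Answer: 13280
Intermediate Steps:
O(k, m) = 11*k + 11*m (O(k, m) = (k + m)*11 = 11*k + 11*m)
n(l) = l - 2*l²
-16123 - n(O(-2, -9)) = -16123 - (11*(-2) + 11*(-9))*(1 - 2*(11*(-2) + 11*(-9))) = -16123 - (-22 - 99)*(1 - 2*(-22 - 99)) = -16123 - (-121)*(1 - 2*(-121)) = -16123 - (-121)*(1 + 242) = -16123 - (-121)*243 = -16123 - 1*(-29403) = -16123 + 29403 = 13280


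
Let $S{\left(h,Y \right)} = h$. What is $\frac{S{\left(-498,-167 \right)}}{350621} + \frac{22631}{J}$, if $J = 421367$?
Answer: $\frac{7725063085}{147740118907} \approx 0.052288$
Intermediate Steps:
$\frac{S{\left(-498,-167 \right)}}{350621} + \frac{22631}{J} = - \frac{498}{350621} + \frac{22631}{421367} = \frac{7725063085}{147740118907}$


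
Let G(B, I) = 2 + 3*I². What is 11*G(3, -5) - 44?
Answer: 803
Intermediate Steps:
11*G(3, -5) - 44 = 11*(2 + 3*(-5)²) - 44 = 11*(2 + 3*25) - 44 = 11*(2 + 75) - 44 = 11*77 - 44 = 847 - 44 = 803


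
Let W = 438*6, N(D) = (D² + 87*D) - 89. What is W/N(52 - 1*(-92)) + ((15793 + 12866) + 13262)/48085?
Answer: 303419311/319043975 ≈ 0.95103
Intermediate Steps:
N(D) = -89 + D² + 87*D
W = 2628
W/N(52 - 1*(-92)) + ((15793 + 12866) + 13262)/48085 = 2628/(-89 + (52 - 1*(-92))² + 87*(52 - 1*(-92))) + ((15793 + 12866) + 13262)/48085 = 2628/(-89 + (52 + 92)² + 87*(52 + 92)) + (28659 + 13262)*(1/48085) = 2628/(-89 + 144² + 87*144) + 41921*(1/48085) = 2628/(-89 + 20736 + 12528) + 41921/48085 = 2628/33175 + 41921/48085 = 303419311/319043975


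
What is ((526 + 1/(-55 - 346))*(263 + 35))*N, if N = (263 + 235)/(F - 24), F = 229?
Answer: 6260422740/16441 ≈ 3.8078e+5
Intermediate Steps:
N = 498/205 (N = (263 + 235)/(229 - 24) = 498/205 ≈ 2.4293)
((526 + 1/(-55 - 346))*(263 + 35))*N = ((526 + 1/(-55 - 346))*(263 + 35))*(498/205) = ((526 + 1/(-401))*298)*(498/205) = ((526 - 1/401)*298)*(498/205) = ((210925/401)*298)*(498/205) = (62855650/401)*(498/205) = 6260422740/16441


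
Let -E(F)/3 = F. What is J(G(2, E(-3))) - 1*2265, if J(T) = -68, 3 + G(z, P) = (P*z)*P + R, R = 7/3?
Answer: -2333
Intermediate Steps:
E(F) = -3*F
R = 7/3 (R = 7*(1/3) = 7/3 ≈ 2.3333)
G(z, P) = -2/3 + z*P**2 (G(z, P) = -3 + ((P*z)*P + 7/3) = -3 + (z*P**2 + 7/3) = -3 + (7/3 + z*P**2) = -2/3 + z*P**2)
J(G(2, E(-3))) - 1*2265 = -68 - 1*2265 = -68 - 2265 = -2333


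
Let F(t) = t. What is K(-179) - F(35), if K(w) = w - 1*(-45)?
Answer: -169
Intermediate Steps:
K(w) = 45 + w (K(w) = w + 45 = 45 + w)
K(-179) - F(35) = (45 - 179) - 1*35 = -134 - 35 = -169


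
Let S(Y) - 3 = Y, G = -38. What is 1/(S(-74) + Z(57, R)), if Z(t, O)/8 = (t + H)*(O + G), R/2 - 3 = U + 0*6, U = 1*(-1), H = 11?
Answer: -1/18567 ≈ -5.3859e-5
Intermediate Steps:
U = -1
R = 4 (R = 6 + 2*(-1 + 0*6) = 6 + 2*(-1 + 0) = 6 + 2*(-1) = 6 - 2 = 4)
Z(t, O) = 8*(-38 + O)*(11 + t) (Z(t, O) = 8*((t + 11)*(O - 38)) = 8*((11 + t)*(-38 + O)) = 8*((-38 + O)*(11 + t)) = 8*(-38 + O)*(11 + t))
S(Y) = 3 + Y
1/(S(-74) + Z(57, R)) = 1/((3 - 74) + (-3344 - 304*57 + 88*4 + 8*4*57)) = 1/(-71 + (-3344 - 17328 + 352 + 1824)) = 1/(-71 - 18496) = 1/(-18567) = -1/18567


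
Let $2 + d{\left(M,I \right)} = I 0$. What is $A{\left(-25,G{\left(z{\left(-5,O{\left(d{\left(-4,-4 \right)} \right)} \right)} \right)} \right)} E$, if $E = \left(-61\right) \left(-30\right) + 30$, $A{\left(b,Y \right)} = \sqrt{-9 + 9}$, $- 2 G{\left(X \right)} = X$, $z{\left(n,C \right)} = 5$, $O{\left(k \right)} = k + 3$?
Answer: $0$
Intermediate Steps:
$d{\left(M,I \right)} = -2$ ($d{\left(M,I \right)} = -2 + I 0 = -2 + 0 = -2$)
$O{\left(k \right)} = 3 + k$
$G{\left(X \right)} = - \frac{X}{2}$
$A{\left(b,Y \right)} = 0$ ($A{\left(b,Y \right)} = \sqrt{0} = 0$)
$E = 1860$ ($E = 1830 + 30 = 1860$)
$A{\left(-25,G{\left(z{\left(-5,O{\left(d{\left(-4,-4 \right)} \right)} \right)} \right)} \right)} E = 0 \cdot 1860 = 0$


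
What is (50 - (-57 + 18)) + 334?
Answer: 423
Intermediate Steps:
(50 - (-57 + 18)) + 334 = (50 - 1*(-39)) + 334 = (50 + 39) + 334 = 89 + 334 = 423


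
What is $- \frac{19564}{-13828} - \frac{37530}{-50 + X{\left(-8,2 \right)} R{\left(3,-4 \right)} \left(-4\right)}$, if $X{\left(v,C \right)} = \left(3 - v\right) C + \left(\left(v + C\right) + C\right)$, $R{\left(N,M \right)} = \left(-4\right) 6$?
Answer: $- \frac{60767056}{2900423} \approx -20.951$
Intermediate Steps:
$R{\left(N,M \right)} = -24$
$X{\left(v,C \right)} = v + 2 C + C \left(3 - v\right)$ ($X{\left(v,C \right)} = C \left(3 - v\right) + \left(\left(C + v\right) + C\right) = C \left(3 - v\right) + \left(v + 2 C\right) = v + 2 C + C \left(3 - v\right)$)
$- \frac{19564}{-13828} - \frac{37530}{-50 + X{\left(-8,2 \right)} R{\left(3,-4 \right)} \left(-4\right)} = - \frac{19564}{-13828} - \frac{37530}{-50 + \left(-8 + 5 \cdot 2 - 2 \left(-8\right)\right) \left(\left(-24\right) \left(-4\right)\right)} = \left(-19564\right) \left(- \frac{1}{13828}\right) - \frac{37530}{-50 + \left(-8 + 10 + 16\right) 96} = \frac{4891}{3457} - \frac{37530}{-50 + 18 \cdot 96} = \frac{4891}{3457} - \frac{37530}{-50 + 1728} = \frac{4891}{3457} - \frac{37530}{1678} = \frac{4891}{3457} - \frac{18765}{839} = - \frac{60767056}{2900423}$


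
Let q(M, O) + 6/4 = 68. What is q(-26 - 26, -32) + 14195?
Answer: 28523/2 ≈ 14262.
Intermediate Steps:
q(M, O) = 133/2 (q(M, O) = -3/2 + 68 = 133/2)
q(-26 - 26, -32) + 14195 = 133/2 + 14195 = 28523/2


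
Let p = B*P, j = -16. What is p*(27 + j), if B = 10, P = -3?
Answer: -330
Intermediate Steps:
p = -30 (p = 10*(-3) = -30)
p*(27 + j) = -30*(27 - 16) = -30*11 = -330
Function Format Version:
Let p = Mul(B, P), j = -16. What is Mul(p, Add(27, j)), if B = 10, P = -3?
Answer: -330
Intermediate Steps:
p = -30 (p = Mul(10, -3) = -30)
Mul(p, Add(27, j)) = Mul(-30, Add(27, -16)) = Mul(-30, 11) = -330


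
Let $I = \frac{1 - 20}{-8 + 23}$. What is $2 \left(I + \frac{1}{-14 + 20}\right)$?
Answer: $- \frac{11}{5} \approx -2.2$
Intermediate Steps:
$I = - \frac{19}{15} \approx -1.2667$
$2 \left(I + \frac{1}{-14 + 20}\right) = 2 \left(- \frac{19}{15} + \frac{1}{-14 + 20}\right) = 2 \left(- \frac{19}{15} + \frac{1}{6}\right) = 2 \left(- \frac{11}{10}\right) = - \frac{11}{5}$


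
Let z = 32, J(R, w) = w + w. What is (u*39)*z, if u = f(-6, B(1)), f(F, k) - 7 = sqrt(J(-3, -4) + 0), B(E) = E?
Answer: 8736 + 2496*I*sqrt(2) ≈ 8736.0 + 3529.9*I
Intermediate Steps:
J(R, w) = 2*w
f(F, k) = 7 + 2*I*sqrt(2) (f(F, k) = 7 + sqrt(2*(-4) + 0) = 7 + sqrt(-8 + 0) = 7 + sqrt(-8) = 7 + 2*I*sqrt(2))
u = 7 + 2*I*sqrt(2) ≈ 7.0 + 2.8284*I
(u*39)*z = ((7 + 2*I*sqrt(2))*39)*32 = (273 + 78*I*sqrt(2))*32 = 8736 + 2496*I*sqrt(2)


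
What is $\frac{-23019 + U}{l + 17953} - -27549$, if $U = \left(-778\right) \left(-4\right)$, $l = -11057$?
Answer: $\frac{189957997}{6896} \approx 27546.0$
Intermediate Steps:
$U = 3112$
$\frac{-23019 + U}{l + 17953} - -27549 = \frac{-23019 + 3112}{-11057 + 17953} - -27549 = - \frac{19907}{6896} + 27549 = \frac{189957997}{6896}$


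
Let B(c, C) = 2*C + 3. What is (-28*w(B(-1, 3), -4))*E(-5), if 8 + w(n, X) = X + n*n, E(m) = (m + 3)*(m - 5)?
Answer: -38640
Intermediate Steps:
B(c, C) = 3 + 2*C
E(m) = (-5 + m)*(3 + m) (E(m) = (3 + m)*(-5 + m) = (-5 + m)*(3 + m))
w(n, X) = -8 + X + n² (w(n, X) = -8 + (X + n*n) = -8 + (X + n²) = -8 + X + n²)
(-28*w(B(-1, 3), -4))*E(-5) = (-28*(-8 - 4 + (3 + 2*3)²))*(-15 + (-5)² - 2*(-5)) = (-28*(-8 - 4 + (3 + 6)²))*(-15 + 25 + 10) = -28*(-8 - 4 + 9²)*20 = -28*(-8 - 4 + 81)*20 = -28*69*20 = -1932*20 = -38640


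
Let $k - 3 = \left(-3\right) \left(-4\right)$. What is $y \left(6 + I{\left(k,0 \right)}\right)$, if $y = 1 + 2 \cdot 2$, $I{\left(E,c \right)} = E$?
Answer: $105$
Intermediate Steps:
$k = 15$ ($k = 3 - -12 = 3 + 12 = 15$)
$y = 5$ ($y = 1 + 4 = 5$)
$y \left(6 + I{\left(k,0 \right)}\right) = 5 \left(6 + 15\right) = 5 \cdot 21 = 105$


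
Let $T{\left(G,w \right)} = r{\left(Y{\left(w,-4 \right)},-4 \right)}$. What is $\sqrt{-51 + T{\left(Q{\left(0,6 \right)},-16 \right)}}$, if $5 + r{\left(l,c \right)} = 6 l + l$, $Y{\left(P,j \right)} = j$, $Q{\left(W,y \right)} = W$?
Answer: $2 i \sqrt{21} \approx 9.1651 i$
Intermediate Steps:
$r{\left(l,c \right)} = -5 + 7 l$ ($r{\left(l,c \right)} = -5 + \left(6 l + l\right) = -5 + 7 l$)
$T{\left(G,w \right)} = -33$ ($T{\left(G,w \right)} = -5 + 7 \left(-4\right) = -5 - 28 = -33$)
$\sqrt{-51 + T{\left(Q{\left(0,6 \right)},-16 \right)}} = \sqrt{-51 - 33} = \sqrt{-84} = 2 i \sqrt{21}$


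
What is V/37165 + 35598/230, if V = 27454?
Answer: 132931409/854795 ≈ 155.51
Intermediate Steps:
V/37165 + 35598/230 = 27454/37165 + 35598/230 = 27454*(1/37165) + 35598*(1/230) = 27454/37165 + 17799/115 = 132931409/854795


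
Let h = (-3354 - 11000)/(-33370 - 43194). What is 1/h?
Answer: 38282/7177 ≈ 5.3340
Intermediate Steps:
h = 7177/38282 (h = -14354/(-76564) = -14354*(-1/76564) = 7177/38282 ≈ 0.18748)
1/h = 1/(7177/38282) = 38282/7177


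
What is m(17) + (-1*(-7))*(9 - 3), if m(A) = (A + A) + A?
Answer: 93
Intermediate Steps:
m(A) = 3*A (m(A) = 2*A + A = 3*A)
m(17) + (-1*(-7))*(9 - 3) = 3*17 + (-1*(-7))*(9 - 3) = 51 + 7*6 = 51 + 42 = 93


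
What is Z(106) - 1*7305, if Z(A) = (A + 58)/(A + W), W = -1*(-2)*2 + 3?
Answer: -825301/113 ≈ -7303.5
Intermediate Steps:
W = 7 (W = 2*2 + 3 = 4 + 3 = 7)
Z(A) = (58 + A)/(7 + A) (Z(A) = (A + 58)/(A + 7) = (58 + A)/(7 + A))
Z(106) - 1*7305 = (58 + 106)/(7 + 106) - 1*7305 = 164/113 - 7305 = -825301/113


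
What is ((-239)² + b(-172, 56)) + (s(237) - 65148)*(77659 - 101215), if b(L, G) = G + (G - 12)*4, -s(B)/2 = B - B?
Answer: 1534683641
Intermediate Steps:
s(B) = 0 (s(B) = -2*(B - B) = -2*0 = 0)
b(L, G) = -48 + 5*G (b(L, G) = G + (-12 + G)*4 = G + (-48 + 4*G) = -48 + 5*G)
((-239)² + b(-172, 56)) + (s(237) - 65148)*(77659 - 101215) = ((-239)² + (-48 + 5*56)) + (0 - 65148)*(77659 - 101215) = (57121 + (-48 + 280)) - 65148*(-23556) = (57121 + 232) + 1534626288 = 57353 + 1534626288 = 1534683641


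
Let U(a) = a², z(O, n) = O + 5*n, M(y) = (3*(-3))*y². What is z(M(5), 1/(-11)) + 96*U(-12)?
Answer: 149584/11 ≈ 13599.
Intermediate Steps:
M(y) = -9*y²
z(M(5), 1/(-11)) + 96*U(-12) = (-9*5² + 5/(-11)) + 96*(-12)² = (-9*25 + 5*(-1/11)) + 96*144 = (-225 - 5/11) + 13824 = -2480/11 + 13824 = 149584/11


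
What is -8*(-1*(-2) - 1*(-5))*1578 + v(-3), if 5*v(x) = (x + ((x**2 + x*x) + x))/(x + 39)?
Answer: -1325519/15 ≈ -88368.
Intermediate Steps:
v(x) = (2*x + 2*x**2)/(5*(39 + x)) (v(x) = ((x + ((x**2 + x*x) + x))/(x + 39))/5 = ((x + ((x**2 + x**2) + x))/(39 + x))/5 = ((x + (2*x**2 + x))/(39 + x))/5 = ((x + (x + 2*x**2))/(39 + x))/5 = ((2*x + 2*x**2)/(39 + x))/5 = (2*x + 2*x**2)/(5*(39 + x)))
-8*(-1*(-2) - 1*(-5))*1578 + v(-3) = -8*(-1*(-2) - 1*(-5))*1578 + (2/5)*(-3)*(1 - 3)/(39 - 3) = -8*(2 + 5)*1578 + (2/5)*(-3)*(-2)/36 = -8*7*1578 + (2/5)*(-3)*(1/36)*(-2) = -56*1578 + 1/15 = -88368 + 1/15 = -1325519/15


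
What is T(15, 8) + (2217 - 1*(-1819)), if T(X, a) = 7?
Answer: 4043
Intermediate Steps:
T(15, 8) + (2217 - 1*(-1819)) = 7 + (2217 - 1*(-1819)) = 7 + (2217 + 1819) = 7 + 4036 = 4043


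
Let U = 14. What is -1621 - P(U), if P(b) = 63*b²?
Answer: -13969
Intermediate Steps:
-1621 - P(U) = -1621 - 63*14² = -1621 - 63*196 = -1621 - 1*12348 = -1621 - 12348 = -13969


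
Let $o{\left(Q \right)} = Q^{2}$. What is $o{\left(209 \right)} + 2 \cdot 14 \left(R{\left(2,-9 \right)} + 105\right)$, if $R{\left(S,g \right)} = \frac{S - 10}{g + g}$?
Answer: $\frac{419701}{9} \approx 46633.0$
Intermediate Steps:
$R{\left(S,g \right)} = \frac{-10 + S}{2 g}$
$o{\left(209 \right)} + 2 \cdot 14 \left(R{\left(2,-9 \right)} + 105\right) = 209^{2} + 2 \cdot 14 \left(\frac{-10 + 2}{2 \left(-9\right)} + 105\right) = 43681 + 28 \left(\frac{1}{2} \left(- \frac{1}{9}\right) \left(-8\right) + 105\right) = 43681 + 28 \left(\frac{4}{9} + 105\right) = 43681 + 28 \cdot \frac{949}{9} = 43681 + \frac{26572}{9} = \frac{419701}{9}$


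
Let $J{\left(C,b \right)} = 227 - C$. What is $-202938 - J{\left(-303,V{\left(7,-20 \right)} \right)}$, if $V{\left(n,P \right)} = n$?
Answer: $-203468$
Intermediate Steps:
$-202938 - J{\left(-303,V{\left(7,-20 \right)} \right)} = -202938 - \left(227 - -303\right) = -202938 - \left(227 + 303\right) = -202938 - 530 = -203468$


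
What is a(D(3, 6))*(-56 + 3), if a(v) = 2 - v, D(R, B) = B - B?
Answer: -106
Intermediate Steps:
D(R, B) = 0
a(D(3, 6))*(-56 + 3) = (2 - 1*0)*(-56 + 3) = (2 + 0)*(-53) = 2*(-53) = -106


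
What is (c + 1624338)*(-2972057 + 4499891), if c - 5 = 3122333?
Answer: 7252132979784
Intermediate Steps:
c = 3122338 (c = 5 + 3122333 = 3122338)
(c + 1624338)*(-2972057 + 4499891) = (3122338 + 1624338)*(-2972057 + 4499891) = 4746676*1527834 = 7252132979784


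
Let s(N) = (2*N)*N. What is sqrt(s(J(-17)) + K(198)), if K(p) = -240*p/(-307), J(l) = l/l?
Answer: sqrt(14777138)/307 ≈ 12.522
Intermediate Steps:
J(l) = 1
s(N) = 2*N**2
K(p) = 240*p/307 (K(p) = -240*p*(-1/307) = 240*p/307)
sqrt(s(J(-17)) + K(198)) = sqrt(2*1**2 + (240/307)*198) = sqrt(2*1 + 47520/307) = sqrt(2 + 47520/307) = sqrt(48134/307) = sqrt(14777138)/307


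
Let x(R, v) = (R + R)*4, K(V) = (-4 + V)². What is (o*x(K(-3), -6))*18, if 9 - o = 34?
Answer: -176400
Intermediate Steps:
o = -25 (o = 9 - 1*34 = 9 - 34 = -25)
x(R, v) = 8*R (x(R, v) = (2*R)*4 = 8*R)
(o*x(K(-3), -6))*18 = -200*(-4 - 3)²*18 = -200*(-7)²*18 = -200*49*18 = -25*392*18 = -9800*18 = -176400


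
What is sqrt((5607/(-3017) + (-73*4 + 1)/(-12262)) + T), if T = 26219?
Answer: sqrt(732255926983413794)/5284922 ≈ 161.92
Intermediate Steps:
sqrt((5607/(-3017) + (-73*4 + 1)/(-12262)) + T) = sqrt((5607/(-3017) + (-73*4 + 1)/(-12262)) + 26219) = sqrt((5607*(-1/3017) + (-292 + 1)*(-1/12262)) + 26219) = sqrt((-801/431 - 291*(-1/12262)) + 26219) = sqrt((-801/431 + 291/12262) + 26219) = sqrt(-9696441/5284922 + 26219) = sqrt(138555673477/5284922) = sqrt(732255926983413794)/5284922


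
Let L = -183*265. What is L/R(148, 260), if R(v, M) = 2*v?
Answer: -48495/296 ≈ -163.83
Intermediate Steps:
L = -48495
L/R(148, 260) = -48495/(2*148) = -48495/296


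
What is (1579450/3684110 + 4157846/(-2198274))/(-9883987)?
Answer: 592294907888/4002363986214291009 ≈ 1.4799e-7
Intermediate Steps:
(1579450/3684110 + 4157846/(-2198274))/(-9883987) = (1579450*(1/3684110) + 4157846*(-1/2198274))*(-1/9883987) = (157945/368411 - 2078923/1099137)*(-1/9883987) = -592294907888/404934161307*(-1/9883987) = 592294907888/4002363986214291009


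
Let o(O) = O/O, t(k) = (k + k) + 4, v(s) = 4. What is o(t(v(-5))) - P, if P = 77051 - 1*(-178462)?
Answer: -255512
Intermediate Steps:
t(k) = 4 + 2*k (t(k) = 2*k + 4 = 4 + 2*k)
o(O) = 1
P = 255513 (P = 77051 + 178462 = 255513)
o(t(v(-5))) - P = 1 - 1*255513 = 1 - 255513 = -255512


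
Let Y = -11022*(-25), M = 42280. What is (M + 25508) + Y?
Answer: 343338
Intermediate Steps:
Y = 275550
(M + 25508) + Y = (42280 + 25508) + 275550 = 67788 + 275550 = 343338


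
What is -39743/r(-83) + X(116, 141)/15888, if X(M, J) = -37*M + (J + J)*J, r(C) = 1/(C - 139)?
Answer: 70089500759/7944 ≈ 8.8229e+6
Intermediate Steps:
r(C) = 1/(-139 + C)
X(M, J) = -37*M + 2*J² (X(M, J) = -37*M + (2*J)*J = -37*M + 2*J²)
-39743/r(-83) + X(116, 141)/15888 = -39743/(1/(-139 - 83)) + (-37*116 + 2*141²)/15888 = -39743/(1/(-222)) + (-4292 + 2*19881)*(1/15888) = -39743/(-1/222) + (-4292 + 39762)*(1/15888) = -39743*(-222) + 35470*(1/15888) = 8822946 + 17735/7944 = 70089500759/7944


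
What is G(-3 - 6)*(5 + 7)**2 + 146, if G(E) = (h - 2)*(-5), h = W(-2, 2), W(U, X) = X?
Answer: 146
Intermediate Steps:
h = 2
G(E) = 0 (G(E) = (2 - 2)*(-5) = 0*(-5) = 0)
G(-3 - 6)*(5 + 7)**2 + 146 = 0*(5 + 7)**2 + 146 = 0*12**2 + 146 = 0*144 + 146 = 0 + 146 = 146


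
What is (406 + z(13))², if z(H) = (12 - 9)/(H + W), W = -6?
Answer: 8094025/49 ≈ 1.6518e+5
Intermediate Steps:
z(H) = 3/(-6 + H) (z(H) = (12 - 9)/(H - 6) = 3/(-6 + H))
(406 + z(13))² = (406 + 3/(-6 + 13))² = (406 + 3/7)² = (2845/7)² = 8094025/49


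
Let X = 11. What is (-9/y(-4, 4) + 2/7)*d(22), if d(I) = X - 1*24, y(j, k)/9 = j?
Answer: -195/28 ≈ -6.9643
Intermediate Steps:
y(j, k) = 9*j
d(I) = -13 (d(I) = 11 - 1*24 = 11 - 24 = -13)
(-9/y(-4, 4) + 2/7)*d(22) = (-9/(9*(-4)) + 2/7)*(-13) = (-9/(-36) + 2*(⅐))*(-13) = (-9*(-1/36) + 2/7)*(-13) = (¼ + 2/7)*(-13) = (15/28)*(-13) = -195/28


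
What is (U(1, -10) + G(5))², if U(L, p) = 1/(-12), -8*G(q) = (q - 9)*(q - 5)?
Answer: 1/144 ≈ 0.0069444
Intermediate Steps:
G(q) = -(-9 + q)*(-5 + q)/8 (G(q) = -(q - 9)*(q - 5)/8 = -(-9 + q)*(-5 + q)/8)
U(L, p) = -1/12
(U(1, -10) + G(5))² = (-1/12 + (-45/8 - ⅛*5² + (7/4)*5))² = (-1/12 + (-45/8 - ⅛*25 + 35/4))² = (-1/12 + (-45/8 - 25/8 + 35/4))² = (-1/12 + 0)² = (-1/12)² = 1/144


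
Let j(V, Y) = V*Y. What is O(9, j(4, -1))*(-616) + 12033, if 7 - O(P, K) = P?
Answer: 13265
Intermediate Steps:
O(P, K) = 7 - P
O(9, j(4, -1))*(-616) + 12033 = (7 - 1*9)*(-616) + 12033 = (7 - 9)*(-616) + 12033 = -2*(-616) + 12033 = 1232 + 12033 = 13265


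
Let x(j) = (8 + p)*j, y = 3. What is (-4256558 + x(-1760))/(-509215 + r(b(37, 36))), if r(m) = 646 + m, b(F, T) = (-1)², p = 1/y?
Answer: 6406837/762852 ≈ 8.3985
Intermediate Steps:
p = ⅓ (p = 1/3 = ⅓ ≈ 0.33333)
b(F, T) = 1
x(j) = 25*j/3 (x(j) = (8 + ⅓)*j = 25*j/3)
(-4256558 + x(-1760))/(-509215 + r(b(37, 36))) = (-4256558 + (25/3)*(-1760))/(-509215 + (646 + 1)) = (-4256558 - 44000/3)/(-509215 + 647) = -12813674/3/(-508568) = -12813674/3*(-1/508568) = 6406837/762852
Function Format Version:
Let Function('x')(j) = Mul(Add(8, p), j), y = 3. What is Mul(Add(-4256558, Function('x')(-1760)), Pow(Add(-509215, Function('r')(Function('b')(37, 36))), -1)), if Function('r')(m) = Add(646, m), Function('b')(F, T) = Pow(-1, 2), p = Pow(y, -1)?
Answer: Rational(6406837, 762852) ≈ 8.3985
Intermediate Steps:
p = Rational(1, 3) (p = Pow(3, -1) = Rational(1, 3) ≈ 0.33333)
Function('b')(F, T) = 1
Function('x')(j) = Mul(Rational(25, 3), j) (Function('x')(j) = Mul(Add(8, Rational(1, 3)), j) = Mul(Rational(25, 3), j))
Mul(Add(-4256558, Function('x')(-1760)), Pow(Add(-509215, Function('r')(Function('b')(37, 36))), -1)) = Mul(Add(-4256558, Mul(Rational(25, 3), -1760)), Pow(Add(-509215, Add(646, 1)), -1)) = Mul(Add(-4256558, Rational(-44000, 3)), Pow(Add(-509215, 647), -1)) = Mul(Rational(-12813674, 3), Pow(-508568, -1)) = Mul(Rational(-12813674, 3), Rational(-1, 508568)) = Rational(6406837, 762852)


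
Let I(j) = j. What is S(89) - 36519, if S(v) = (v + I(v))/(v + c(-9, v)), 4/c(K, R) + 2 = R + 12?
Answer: -321897363/8815 ≈ -36517.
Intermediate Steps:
c(K, R) = 4/(10 + R) (c(K, R) = 4/(-2 + (R + 12)) = 4/(-2 + (12 + R)) = 4/(10 + R))
S(v) = 2*v/(v + 4/(10 + v)) (S(v) = (v + v)/(v + 4/(10 + v)) = (2*v)/(v + 4/(10 + v)) = 2*v/(v + 4/(10 + v)))
S(89) - 36519 = 2*89*(10 + 89)/(4 + 89*(10 + 89)) - 36519 = 2*89*99/(4 + 89*99) - 36519 = 2*89*99/(4 + 8811) - 36519 = 2*89*99/8815 - 36519 = 2*89*(1/8815)*99 - 36519 = 17622/8815 - 36519 = -321897363/8815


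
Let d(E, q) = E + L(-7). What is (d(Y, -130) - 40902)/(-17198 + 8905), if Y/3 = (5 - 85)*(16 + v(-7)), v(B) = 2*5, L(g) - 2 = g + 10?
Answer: 47137/8293 ≈ 5.6840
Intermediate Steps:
L(g) = 12 + g (L(g) = 2 + (g + 10) = 2 + (10 + g) = 12 + g)
v(B) = 10
Y = -6240 (Y = 3*((5 - 85)*(16 + 10)) = 3*(-80*26) = 3*(-2080) = -6240)
d(E, q) = 5 + E (d(E, q) = E + (12 - 7) = E + 5 = 5 + E)
(d(Y, -130) - 40902)/(-17198 + 8905) = ((5 - 6240) - 40902)/(-17198 + 8905) = (-6235 - 40902)/(-8293) = -47137*(-1/8293) = 47137/8293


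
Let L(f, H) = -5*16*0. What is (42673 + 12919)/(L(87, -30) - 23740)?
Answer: -13898/5935 ≈ -2.3417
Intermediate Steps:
L(f, H) = 0 (L(f, H) = -80*0 = 0)
(42673 + 12919)/(L(87, -30) - 23740) = (42673 + 12919)/(0 - 23740) = 55592/(-23740) = 55592*(-1/23740) = -13898/5935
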